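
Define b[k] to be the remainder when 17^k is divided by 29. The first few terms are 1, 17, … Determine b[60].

1

b[0] = 1,  b[1] = 17,  b[2] = 28,  b[3] = 12,  b[4] = 1.
Since b[4] = b[0] = 1, the sequence is periodic with period 4.
So b[60] = b[0 + ((60-0) mod 4)] = b[0] = 1.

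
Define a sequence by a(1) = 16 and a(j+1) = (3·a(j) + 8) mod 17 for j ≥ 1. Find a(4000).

14

Computing terms: a(1) = 16; a(2) = 5; a(3) = 6; a(4) = 9; a(5) = 1; a(6) = 11; a(7) = 7; a(8) = 12; a(9) = 10; a(10) = 4; a(11) = 3; a(12) = 0; a(13) = 8; a(14) = 15; a(15) = 2; a(16) = 14; a(17) = 16.
The sequence repeats with period 16.
(4000 - 1) mod 16 = 15, so a(4000) = a(16) = 14.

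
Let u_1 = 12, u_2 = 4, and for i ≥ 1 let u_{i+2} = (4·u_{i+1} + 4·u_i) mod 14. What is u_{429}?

We have u_1 = 12; u_2 = 4; u_3 = 8; u_4 = 6; u_5 = 0; u_6 = 10; u_7 = 12; u_8 = 4.
The sequence repeats with period 6.
(429 - 1) mod 6 = 2, so u_{429} = u_3 = 8.

8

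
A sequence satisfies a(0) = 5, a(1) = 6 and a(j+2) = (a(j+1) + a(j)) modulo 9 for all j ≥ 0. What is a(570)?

8

We have a(0) = 5,  a(1) = 6,  a(2) = 2,  a(3) = 8,  a(4) = 1,  a(5) = 0,  a(6) = 1,  a(7) = 1,  a(8) = 2,  a(9) = 3,  a(10) = 5,  a(11) = 8,  a(12) = 4,  a(13) = 3,  a(14) = 7,  a(15) = 1,  a(16) = 8,  a(17) = 0,  a(18) = 8,  a(19) = 8,  a(20) = 7,  a(21) = 6,  a(22) = 4,  a(23) = 1,  a(24) = 5,  a(25) = 6.
Since (a(24), a(25)) = (a(0), a(1)) = (5, 6) (two consecutive terms determine the rest), the sequence is periodic with period 24.
So a(570) = a(0 + ((570-0) mod 24)) = a(18) = 8.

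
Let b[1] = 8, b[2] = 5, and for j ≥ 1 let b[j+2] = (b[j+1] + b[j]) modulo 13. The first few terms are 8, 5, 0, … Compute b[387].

We have b[1] = 8,  b[2] = 5,  b[3] = 0,  b[4] = 5,  b[5] = 5,  b[6] = 10,  b[7] = 2,  b[8] = 12,  b[9] = 1,  b[10] = 0,  b[11] = 1,  b[12] = 1,  b[13] = 2,  b[14] = 3,  b[15] = 5,  b[16] = 8,  b[17] = 0,  b[18] = 8,  b[19] = 8,  b[20] = 3,  b[21] = 11,  b[22] = 1,  b[23] = 12,  b[24] = 0,  b[25] = 12,  b[26] = 12,  b[27] = 11,  b[28] = 10,  b[29] = 8,  b[30] = 5.
The sequence repeats with period 28.
So b[387] = b[1 + ((387-1) mod 28)] = b[23] = 12.

12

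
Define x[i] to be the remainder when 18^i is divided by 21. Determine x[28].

18

x[1] = 18; x[2] = 9; x[3] = 15; x[4] = 18.
The sequence repeats with period 3.
So x[28] = x[1 + ((28-1) mod 3)] = x[1] = 18.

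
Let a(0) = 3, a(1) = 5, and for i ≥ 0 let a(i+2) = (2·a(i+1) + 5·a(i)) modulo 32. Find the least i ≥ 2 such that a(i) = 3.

7

Computing terms: a(0) = 3, a(1) = 5, a(2) = 25, a(3) = 11, a(4) = 19, a(5) = 29, a(6) = 25, a(7) = 3, a(8) = 3, a(9) = 21, a(10) = 25, a(11) = 27, a(12) = 19, a(13) = 13, a(14) = 25, a(15) = 19, a(16) = 3, a(17) = 5.
Since (a(16), a(17)) = (a(0), a(1)) = (3, 5) (two consecutive terms determine the rest), the sequence is periodic with period 16.
The value 3 first appears (with i ≥ 2) at a(7).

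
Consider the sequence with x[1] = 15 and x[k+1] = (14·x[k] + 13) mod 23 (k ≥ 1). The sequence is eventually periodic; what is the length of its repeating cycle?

Computing terms: x[1] = 15, x[2] = 16, x[3] = 7, x[4] = 19, x[5] = 3, x[6] = 9, x[7] = 1, x[8] = 4, x[9] = 0, x[10] = 13, x[11] = 11, x[12] = 6, x[13] = 5, x[14] = 14, x[15] = 2, x[16] = 18, x[17] = 12, x[18] = 20, x[19] = 17, x[20] = 21, x[21] = 8, x[22] = 10, x[23] = 15.
The sequence repeats with period 22.

22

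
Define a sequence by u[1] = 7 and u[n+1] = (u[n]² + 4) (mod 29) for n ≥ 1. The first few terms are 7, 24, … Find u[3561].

10

Computing terms: u[1] = 7,  u[2] = 24,  u[3] = 0,  u[4] = 4,  u[5] = 20,  u[6] = 27,  u[7] = 8,  u[8] = 10,  u[9] = 17,  u[10] = 3,  u[11] = 13,  u[12] = 28,  u[13] = 5,  u[14] = 0.
Since u[14] = u[3] = 0, the sequence is eventually periodic: after a pre-period of length 2 it cycles with period 11.
For n ≥ 3, u[n] depends only on (n - 3) mod 11. (3561 - 3) mod 11 = 5, so u[3561] = u[8] = 10.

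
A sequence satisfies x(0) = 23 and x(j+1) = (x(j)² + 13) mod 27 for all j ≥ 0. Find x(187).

We have x(0) = 23, x(1) = 2, x(2) = 17, x(3) = 5, x(4) = 11, x(5) = 26, x(6) = 14, x(7) = 20, x(8) = 8, x(9) = 23.
The sequence repeats with period 9.
So x(187) = x(0 + ((187-0) mod 9)) = x(7) = 20.

20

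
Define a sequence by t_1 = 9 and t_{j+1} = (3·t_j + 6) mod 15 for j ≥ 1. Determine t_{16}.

Computing terms: t_1 = 9, t_2 = 3, t_3 = 0, t_4 = 6, t_5 = 9.
Since t_5 = t_1 = 9, the sequence is periodic with period 4.
(16 - 1) mod 4 = 3, so t_{16} = t_4 = 6.

6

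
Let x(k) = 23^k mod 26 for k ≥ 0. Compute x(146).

9

Listing terms: x(0) = 1,  x(1) = 23,  x(2) = 9,  x(3) = 25,  x(4) = 3,  x(5) = 17,  x(6) = 1.
Since x(6) = x(0) = 1, the sequence is periodic with period 6.
(146 - 0) mod 6 = 2, so x(146) = x(2) = 9.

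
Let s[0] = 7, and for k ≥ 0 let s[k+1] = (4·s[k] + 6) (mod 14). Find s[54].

Listing terms: s[0] = 7; s[1] = 6; s[2] = 2; s[3] = 0; s[4] = 6.
Since s[4] = s[1] = 6, the sequence is eventually periodic: after a pre-period of length 1 it cycles with period 3.
For k ≥ 1, s[k] depends only on (k - 1) mod 3. (54 - 1) mod 3 = 2, so s[54] = s[3] = 0.

0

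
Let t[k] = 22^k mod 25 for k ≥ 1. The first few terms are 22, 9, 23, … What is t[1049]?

t[1] = 22; t[2] = 9; t[3] = 23; t[4] = 6; t[5] = 7; t[6] = 4; t[7] = 13; t[8] = 11; t[9] = 17; t[10] = 24; t[11] = 3; t[12] = 16; t[13] = 2; t[14] = 19; t[15] = 18; t[16] = 21; t[17] = 12; t[18] = 14; t[19] = 8; t[20] = 1; t[21] = 22.
Since t[21] = t[1] = 22, the sequence is periodic with period 20.
(1049 - 1) mod 20 = 8, so t[1049] = t[9] = 17.

17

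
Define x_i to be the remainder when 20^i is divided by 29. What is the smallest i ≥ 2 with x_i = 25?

We have x_1 = 20,  x_2 = 23,  x_3 = 25,  x_4 = 7,  x_5 = 24,  x_6 = 16,  x_7 = 1,  x_8 = 20.
Since x_8 = x_1 = 20, the sequence is periodic with period 7.
The value 25 first appears (with i ≥ 2) at x_3.

3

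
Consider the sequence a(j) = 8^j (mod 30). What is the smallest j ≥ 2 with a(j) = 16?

4

Listing terms: a(1) = 8; a(2) = 4; a(3) = 2; a(4) = 16; a(5) = 8.
Since a(5) = a(1) = 8, the sequence is periodic with period 4.
The value 16 first appears (with j ≥ 2) at a(4).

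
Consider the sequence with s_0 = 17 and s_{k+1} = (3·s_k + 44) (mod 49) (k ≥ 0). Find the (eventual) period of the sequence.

42

s_0 = 17; s_1 = 46; s_2 = 35; s_3 = 2; s_4 = 1; s_5 = 47; s_6 = 38; s_7 = 11; s_8 = 28; s_9 = 30; s_{10} = 36; s_{11} = 5; s_{12} = 10; s_{13} = 25; s_{14} = 21; s_{15} = 9; s_{16} = 22; s_{17} = 12; s_{18} = 31; s_{19} = 39; s_{20} = 14; s_{21} = 37; s_{22} = 8; s_{23} = 19; s_{24} = 3; s_{25} = 4; s_{26} = 7; s_{27} = 16; s_{28} = 43; s_{29} = 26; s_{30} = 24; s_{31} = 18; s_{32} = 0; s_{33} = 44; s_{34} = 29; s_{35} = 33; s_{36} = 45; s_{37} = 32; s_{38} = 42; s_{39} = 23; s_{40} = 15; s_{41} = 40; s_{42} = 17.
The sequence repeats with period 42.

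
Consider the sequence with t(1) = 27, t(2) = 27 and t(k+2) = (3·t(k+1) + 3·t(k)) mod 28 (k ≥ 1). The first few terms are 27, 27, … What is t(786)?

26

t(1) = 27, t(2) = 27, t(3) = 22, t(4) = 7, t(5) = 3, t(6) = 2, t(7) = 15, t(8) = 23, t(9) = 2, t(10) = 19, t(11) = 7, t(12) = 22, t(13) = 3, t(14) = 19, t(15) = 10, t(16) = 3, t(17) = 11, t(18) = 14, t(19) = 19, t(20) = 15, t(21) = 18, t(22) = 15, t(23) = 15, t(24) = 6, t(25) = 7, t(26) = 11, t(27) = 26, t(28) = 27, t(29) = 19, t(30) = 26, t(31) = 23, t(32) = 7, t(33) = 6, t(34) = 11, t(35) = 23, t(36) = 18, t(37) = 11, t(38) = 3, t(39) = 14, t(40) = 23, t(41) = 27, t(42) = 10, t(43) = 27, t(44) = 27.
Since (t(43), t(44)) = (t(1), t(2)) = (27, 27) (two consecutive terms determine the rest), the sequence is periodic with period 42.
So t(786) = t(1 + ((786-1) mod 42)) = t(30) = 26.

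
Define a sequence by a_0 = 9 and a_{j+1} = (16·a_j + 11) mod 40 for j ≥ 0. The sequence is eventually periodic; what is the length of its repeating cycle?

We have a_0 = 9, a_1 = 35, a_2 = 11, a_3 = 27, a_4 = 3, a_5 = 19, a_6 = 35.
Since a_6 = a_1 = 35, the sequence is eventually periodic: after a pre-period of length 1 it cycles with period 5.

5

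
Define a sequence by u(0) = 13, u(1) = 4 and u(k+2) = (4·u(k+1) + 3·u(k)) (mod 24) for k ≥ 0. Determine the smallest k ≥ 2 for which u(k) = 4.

5

Listing terms: u(0) = 13, u(1) = 4, u(2) = 7, u(3) = 16, u(4) = 13, u(5) = 4.
Since (u(4), u(5)) = (u(0), u(1)) = (13, 4) (two consecutive terms determine the rest), the sequence is periodic with period 4.
The value 4 next appears (with k ≥ 2) at u(5).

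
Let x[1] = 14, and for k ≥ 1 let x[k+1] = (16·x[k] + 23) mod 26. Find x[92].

13

Computing terms: x[1] = 14; x[2] = 13; x[3] = 23; x[4] = 1; x[5] = 13.
Since x[5] = x[2] = 13, the sequence is eventually periodic: after a pre-period of length 1 it cycles with period 3.
For k ≥ 2, x[k] depends only on (k - 2) mod 3. (92 - 2) mod 3 = 0, so x[92] = x[2] = 13.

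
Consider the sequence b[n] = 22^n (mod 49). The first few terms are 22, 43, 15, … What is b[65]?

43

Listing terms: b[1] = 22; b[2] = 43; b[3] = 15; b[4] = 36; b[5] = 8; b[6] = 29; b[7] = 1; b[8] = 22.
Since b[8] = b[1] = 22, the sequence is periodic with period 7.
(65 - 1) mod 7 = 1, so b[65] = b[2] = 43.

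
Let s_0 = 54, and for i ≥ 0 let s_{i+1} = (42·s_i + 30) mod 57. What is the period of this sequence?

Computing terms: s_0 = 54; s_1 = 18; s_2 = 45; s_3 = 39; s_4 = 15; s_5 = 33; s_6 = 48; s_7 = 51; s_8 = 6; s_9 = 54.
Since s_9 = s_0 = 54, the sequence is periodic with period 9.

9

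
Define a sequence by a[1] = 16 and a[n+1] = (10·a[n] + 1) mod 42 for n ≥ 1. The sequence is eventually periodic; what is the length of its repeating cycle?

Computing terms: a[1] = 16, a[2] = 35, a[3] = 15, a[4] = 25, a[5] = 41, a[6] = 33, a[7] = 37, a[8] = 35.
Since a[8] = a[2] = 35, the sequence is eventually periodic: after a pre-period of length 1 it cycles with period 6.

6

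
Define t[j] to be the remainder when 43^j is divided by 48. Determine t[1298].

We have t[0] = 1; t[1] = 43; t[2] = 25; t[3] = 19; t[4] = 1.
Since t[4] = t[0] = 1, the sequence is periodic with period 4.
So t[1298] = t[0 + ((1298-0) mod 4)] = t[2] = 25.

25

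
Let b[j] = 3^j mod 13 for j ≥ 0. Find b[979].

3

We have b[0] = 1, b[1] = 3, b[2] = 9, b[3] = 1.
Since b[3] = b[0] = 1, the sequence is periodic with period 3.
(979 - 0) mod 3 = 1, so b[979] = b[1] = 3.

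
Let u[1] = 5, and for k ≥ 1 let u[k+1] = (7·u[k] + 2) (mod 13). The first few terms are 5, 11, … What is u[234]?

2

We have u[1] = 5,  u[2] = 11,  u[3] = 1,  u[4] = 9,  u[5] = 0,  u[6] = 2,  u[7] = 3,  u[8] = 10,  u[9] = 7,  u[10] = 12,  u[11] = 8,  u[12] = 6,  u[13] = 5.
The sequence repeats with period 12.
So u[234] = u[1 + ((234-1) mod 12)] = u[6] = 2.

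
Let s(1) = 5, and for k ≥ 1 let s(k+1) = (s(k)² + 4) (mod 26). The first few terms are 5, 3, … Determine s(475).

We have s(1) = 5; s(2) = 3; s(3) = 13; s(4) = 17; s(5) = 7; s(6) = 1; s(7) = 5.
The sequence repeats with period 6.
So s(475) = s(1 + ((475-1) mod 6)) = s(1) = 5.

5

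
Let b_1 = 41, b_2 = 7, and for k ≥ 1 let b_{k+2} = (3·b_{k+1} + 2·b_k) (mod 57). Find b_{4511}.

31

We have b_1 = 41; b_2 = 7; b_3 = 46; b_4 = 38; b_5 = 35; b_6 = 10; b_7 = 43; b_8 = 35; b_9 = 20; b_{10} = 16; b_{11} = 31; b_{12} = 11; b_{13} = 38; b_{14} = 22; b_{15} = 28; b_{16} = 14; b_{17} = 41; b_{18} = 37; b_{19} = 22; b_{20} = 26; b_{21} = 8; b_{22} = 19; b_{23} = 16; b_{24} = 29; b_{25} = 5; b_{26} = 16; b_{27} = 1; b_{28} = 35; b_{29} = 50; b_{30} = 49; b_{31} = 19; b_{32} = 41; b_{33} = 47; b_{34} = 52; b_{35} = 22; b_{36} = 56; b_{37} = 41; b_{38} = 7.
Since (b_{37}, b_{38}) = (b_1, b_2) = (41, 7) (two consecutive terms determine the rest), the sequence is periodic with period 36.
(4511 - 1) mod 36 = 10, so b_{4511} = b_{11} = 31.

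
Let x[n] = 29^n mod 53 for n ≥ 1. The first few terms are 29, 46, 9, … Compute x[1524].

Computing terms: x[1] = 29,  x[2] = 46,  x[3] = 9,  x[4] = 49,  x[5] = 43,  x[6] = 28,  x[7] = 17,  x[8] = 16,  x[9] = 40,  x[10] = 47,  x[11] = 38,  x[12] = 42,  x[13] = 52,  x[14] = 24,  x[15] = 7,  x[16] = 44,  x[17] = 4,  x[18] = 10,  x[19] = 25,  x[20] = 36,  x[21] = 37,  x[22] = 13,  x[23] = 6,  x[24] = 15,  x[25] = 11,  x[26] = 1,  x[27] = 29.
The sequence repeats with period 26.
So x[1524] = x[1 + ((1524-1) mod 26)] = x[16] = 44.

44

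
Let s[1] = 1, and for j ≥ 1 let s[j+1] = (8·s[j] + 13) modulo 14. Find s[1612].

7

Listing terms: s[1] = 1,  s[2] = 7,  s[3] = 13,  s[4] = 5,  s[5] = 11,  s[6] = 3,  s[7] = 9,  s[8] = 1.
The sequence repeats with period 7.
(1612 - 1) mod 7 = 1, so s[1612] = s[2] = 7.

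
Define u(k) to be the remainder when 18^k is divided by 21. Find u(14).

9

Computing terms: u(1) = 18,  u(2) = 9,  u(3) = 15,  u(4) = 18.
The sequence repeats with period 3.
So u(14) = u(1 + ((14-1) mod 3)) = u(2) = 9.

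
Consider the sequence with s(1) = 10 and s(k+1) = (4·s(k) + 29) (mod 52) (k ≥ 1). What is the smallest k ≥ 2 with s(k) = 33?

Computing terms: s(1) = 10, s(2) = 17, s(3) = 45, s(4) = 1, s(5) = 33, s(6) = 5, s(7) = 49, s(8) = 17.
Since s(8) = s(2) = 17, the sequence is eventually periodic: after a pre-period of length 1 it cycles with period 6.
The value 33 first appears (with k ≥ 2) at s(5).

5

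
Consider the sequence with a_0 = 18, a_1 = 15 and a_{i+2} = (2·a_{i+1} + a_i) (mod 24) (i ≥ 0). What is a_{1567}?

3

Listing terms: a_0 = 18, a_1 = 15, a_2 = 0, a_3 = 15, a_4 = 6, a_5 = 3, a_6 = 12, a_7 = 3, a_8 = 18, a_9 = 15.
Since (a_8, a_9) = (a_0, a_1) = (18, 15) (two consecutive terms determine the rest), the sequence is periodic with period 8.
(1567 - 0) mod 8 = 7, so a_{1567} = a_7 = 3.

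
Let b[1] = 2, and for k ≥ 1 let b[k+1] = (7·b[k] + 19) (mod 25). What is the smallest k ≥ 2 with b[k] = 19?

4

We have b[1] = 2,  b[2] = 8,  b[3] = 0,  b[4] = 19,  b[5] = 2.
The sequence repeats with period 4.
The value 19 first appears (with k ≥ 2) at b[4].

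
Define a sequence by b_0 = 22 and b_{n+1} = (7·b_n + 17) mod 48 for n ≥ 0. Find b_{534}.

46

Listing terms: b_0 = 22,  b_1 = 27,  b_2 = 14,  b_3 = 19,  b_4 = 6,  b_5 = 11,  b_6 = 46,  b_7 = 3,  b_8 = 38,  b_9 = 43,  b_{10} = 30,  b_{11} = 35,  b_{12} = 22.
Since b_{12} = b_0 = 22, the sequence is periodic with period 12.
So b_{534} = b_{0 + ((534-0) mod 12)} = b_6 = 46.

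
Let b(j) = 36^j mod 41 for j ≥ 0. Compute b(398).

23

b(0) = 1; b(1) = 36; b(2) = 25; b(3) = 39; b(4) = 10; b(5) = 32; b(6) = 4; b(7) = 21; b(8) = 18; b(9) = 33; b(10) = 40; b(11) = 5; b(12) = 16; b(13) = 2; b(14) = 31; b(15) = 9; b(16) = 37; b(17) = 20; b(18) = 23; b(19) = 8; b(20) = 1.
Since b(20) = b(0) = 1, the sequence is periodic with period 20.
(398 - 0) mod 20 = 18, so b(398) = b(18) = 23.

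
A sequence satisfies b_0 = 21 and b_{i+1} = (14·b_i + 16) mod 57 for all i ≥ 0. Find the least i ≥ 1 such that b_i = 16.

Listing terms: b_0 = 21,  b_1 = 25,  b_2 = 24,  b_3 = 10,  b_4 = 42,  b_5 = 34,  b_6 = 36,  b_7 = 7,  b_8 = 0,  b_9 = 16,  b_{10} = 12,  b_{11} = 13,  b_{12} = 27,  b_{13} = 52,  b_{14} = 3,  b_{15} = 1,  b_{16} = 30,  b_{17} = 37,  b_{18} = 21.
The sequence repeats with period 18.
The value 16 first appears (with i ≥ 1) at b_9.

9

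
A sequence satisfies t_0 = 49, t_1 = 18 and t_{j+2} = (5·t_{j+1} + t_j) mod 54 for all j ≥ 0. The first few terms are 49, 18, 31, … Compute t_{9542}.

23

Listing terms: t_0 = 49; t_1 = 18; t_2 = 31; t_3 = 11; t_4 = 32; t_5 = 9; t_6 = 23; t_7 = 16; t_8 = 49; t_9 = 45; t_{10} = 4; t_{11} = 11; t_{12} = 5; t_{13} = 36; t_{14} = 23; t_{15} = 43; t_{16} = 22; t_{17} = 45; t_{18} = 31; t_{19} = 38; t_{20} = 5; t_{21} = 9; t_{22} = 50; t_{23} = 43; t_{24} = 49; t_{25} = 18.
The sequence repeats with period 24.
(9542 - 0) mod 24 = 14, so t_{9542} = t_{14} = 23.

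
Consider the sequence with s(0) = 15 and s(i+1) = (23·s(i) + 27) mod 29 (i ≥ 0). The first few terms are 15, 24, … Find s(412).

We have s(0) = 15,  s(1) = 24,  s(2) = 28,  s(3) = 4,  s(4) = 3,  s(5) = 9,  s(6) = 2,  s(7) = 15.
The sequence repeats with period 7.
(412 - 0) mod 7 = 6, so s(412) = s(6) = 2.

2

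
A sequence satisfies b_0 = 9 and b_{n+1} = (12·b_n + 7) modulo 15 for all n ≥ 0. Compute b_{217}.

10

Computing terms: b_0 = 9,  b_1 = 10,  b_2 = 7,  b_3 = 1,  b_4 = 4,  b_5 = 10.
Since b_5 = b_1 = 10, the sequence is eventually periodic: after a pre-period of length 1 it cycles with period 4.
For n ≥ 1, b_n depends only on (n - 1) mod 4. (217 - 1) mod 4 = 0, so b_{217} = b_1 = 10.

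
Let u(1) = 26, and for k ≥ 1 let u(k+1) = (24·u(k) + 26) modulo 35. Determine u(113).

31

We have u(1) = 26,  u(2) = 20,  u(3) = 16,  u(4) = 25,  u(5) = 31,  u(6) = 0,  u(7) = 26.
Since u(7) = u(1) = 26, the sequence is periodic with period 6.
So u(113) = u(1 + ((113-1) mod 6)) = u(5) = 31.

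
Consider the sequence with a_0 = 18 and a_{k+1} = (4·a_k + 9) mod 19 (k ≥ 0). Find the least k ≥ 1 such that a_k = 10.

a_0 = 18,  a_1 = 5,  a_2 = 10,  a_3 = 11,  a_4 = 15,  a_5 = 12,  a_6 = 0,  a_7 = 9,  a_8 = 7,  a_9 = 18.
Since a_9 = a_0 = 18, the sequence is periodic with period 9.
The value 10 first appears (with k ≥ 1) at a_2.

2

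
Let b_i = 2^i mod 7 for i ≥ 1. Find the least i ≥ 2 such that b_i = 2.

Computing terms: b_1 = 2,  b_2 = 4,  b_3 = 1,  b_4 = 2.
The sequence repeats with period 3.
The value 2 next appears (with i ≥ 2) at b_4.

4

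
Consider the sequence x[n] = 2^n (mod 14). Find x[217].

2

We have x[0] = 1,  x[1] = 2,  x[2] = 4,  x[3] = 8,  x[4] = 2.
Since x[4] = x[1] = 2, the sequence is eventually periodic: after a pre-period of length 1 it cycles with period 3.
For n ≥ 1, x[n] depends only on (n - 1) mod 3. (217 - 1) mod 3 = 0, so x[217] = x[1] = 2.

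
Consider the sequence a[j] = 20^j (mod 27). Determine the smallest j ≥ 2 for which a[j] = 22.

2

Listing terms: a[1] = 20, a[2] = 22, a[3] = 8, a[4] = 25, a[5] = 14, a[6] = 10, a[7] = 11, a[8] = 4, a[9] = 26, a[10] = 7, a[11] = 5, a[12] = 19, a[13] = 2, a[14] = 13, a[15] = 17, a[16] = 16, a[17] = 23, a[18] = 1, a[19] = 20.
The sequence repeats with period 18.
The value 22 first appears (with j ≥ 2) at a[2].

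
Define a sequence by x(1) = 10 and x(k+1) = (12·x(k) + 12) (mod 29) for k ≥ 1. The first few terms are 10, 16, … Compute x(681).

10

Listing terms: x(1) = 10,  x(2) = 16,  x(3) = 1,  x(4) = 24,  x(5) = 10.
The sequence repeats with period 4.
(681 - 1) mod 4 = 0, so x(681) = x(1) = 10.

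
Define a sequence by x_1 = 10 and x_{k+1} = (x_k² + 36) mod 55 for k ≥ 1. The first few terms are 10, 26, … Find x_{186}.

52

x_1 = 10, x_2 = 26, x_3 = 52, x_4 = 45, x_5 = 26.
Since x_5 = x_2 = 26, the sequence is eventually periodic: after a pre-period of length 1 it cycles with period 3.
For k ≥ 2, x_k depends only on (k - 2) mod 3. (186 - 2) mod 3 = 1, so x_{186} = x_3 = 52.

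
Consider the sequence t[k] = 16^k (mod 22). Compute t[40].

Computing terms: t[1] = 16, t[2] = 14, t[3] = 4, t[4] = 20, t[5] = 12, t[6] = 16.
Since t[6] = t[1] = 16, the sequence is periodic with period 5.
So t[40] = t[1 + ((40-1) mod 5)] = t[5] = 12.

12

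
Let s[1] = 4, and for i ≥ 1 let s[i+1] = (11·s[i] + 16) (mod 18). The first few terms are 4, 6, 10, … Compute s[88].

0

Listing terms: s[1] = 4,  s[2] = 6,  s[3] = 10,  s[4] = 0,  s[5] = 16,  s[6] = 12,  s[7] = 4.
Since s[7] = s[1] = 4, the sequence is periodic with period 6.
So s[88] = s[1 + ((88-1) mod 6)] = s[4] = 0.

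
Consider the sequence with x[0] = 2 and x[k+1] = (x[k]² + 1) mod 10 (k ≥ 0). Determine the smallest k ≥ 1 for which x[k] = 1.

5

Computing terms: x[0] = 2,  x[1] = 5,  x[2] = 6,  x[3] = 7,  x[4] = 0,  x[5] = 1,  x[6] = 2.
Since x[6] = x[0] = 2, the sequence is periodic with period 6.
The value 1 first appears (with k ≥ 1) at x[5].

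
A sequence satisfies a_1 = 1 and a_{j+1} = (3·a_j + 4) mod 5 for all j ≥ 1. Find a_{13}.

1

We have a_1 = 1,  a_2 = 2,  a_3 = 0,  a_4 = 4,  a_5 = 1.
The sequence repeats with period 4.
(13 - 1) mod 4 = 0, so a_{13} = a_1 = 1.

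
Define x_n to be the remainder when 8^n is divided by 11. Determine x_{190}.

Listing terms: x_0 = 1; x_1 = 8; x_2 = 9; x_3 = 6; x_4 = 4; x_5 = 10; x_6 = 3; x_7 = 2; x_8 = 5; x_9 = 7; x_{10} = 1.
Since x_{10} = x_0 = 1, the sequence is periodic with period 10.
So x_{190} = x_{0 + ((190-0) mod 10)} = x_0 = 1.

1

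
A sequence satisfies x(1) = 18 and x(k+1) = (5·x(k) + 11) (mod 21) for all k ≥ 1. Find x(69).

Listing terms: x(1) = 18, x(2) = 17, x(3) = 12, x(4) = 8, x(5) = 9, x(6) = 14, x(7) = 18.
Since x(7) = x(1) = 18, the sequence is periodic with period 6.
So x(69) = x(1 + ((69-1) mod 6)) = x(3) = 12.

12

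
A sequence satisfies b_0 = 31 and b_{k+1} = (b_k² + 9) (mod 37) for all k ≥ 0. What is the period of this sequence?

8

b_0 = 31,  b_1 = 8,  b_2 = 36,  b_3 = 10,  b_4 = 35,  b_5 = 13,  b_6 = 30,  b_7 = 21,  b_8 = 6,  b_9 = 8.
Since b_9 = b_1 = 8, the sequence is eventually periodic: after a pre-period of length 1 it cycles with period 8.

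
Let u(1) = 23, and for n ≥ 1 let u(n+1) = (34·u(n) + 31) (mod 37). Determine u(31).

We have u(1) = 23; u(2) = 36; u(3) = 34; u(4) = 3; u(5) = 22; u(6) = 2; u(7) = 25; u(8) = 30; u(9) = 15; u(10) = 23.
The sequence repeats with period 9.
(31 - 1) mod 9 = 3, so u(31) = u(4) = 3.

3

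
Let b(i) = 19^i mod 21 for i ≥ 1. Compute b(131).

10

b(1) = 19,  b(2) = 4,  b(3) = 13,  b(4) = 16,  b(5) = 10,  b(6) = 1,  b(7) = 19.
The sequence repeats with period 6.
(131 - 1) mod 6 = 4, so b(131) = b(5) = 10.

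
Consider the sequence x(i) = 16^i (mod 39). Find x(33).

1

Listing terms: x(0) = 1; x(1) = 16; x(2) = 22; x(3) = 1.
Since x(3) = x(0) = 1, the sequence is periodic with period 3.
So x(33) = x(0 + ((33-0) mod 3)) = x(0) = 1.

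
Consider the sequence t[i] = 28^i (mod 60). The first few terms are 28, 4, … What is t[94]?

4

We have t[1] = 28; t[2] = 4; t[3] = 52; t[4] = 16; t[5] = 28.
The sequence repeats with period 4.
So t[94] = t[1 + ((94-1) mod 4)] = t[2] = 4.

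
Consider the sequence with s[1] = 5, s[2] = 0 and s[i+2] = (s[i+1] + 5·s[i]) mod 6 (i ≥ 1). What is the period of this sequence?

6

Listing terms: s[1] = 5,  s[2] = 0,  s[3] = 1,  s[4] = 1,  s[5] = 0,  s[6] = 5,  s[7] = 5,  s[8] = 0.
Since (s[7], s[8]) = (s[1], s[2]) = (5, 0) (two consecutive terms determine the rest), the sequence is periodic with period 6.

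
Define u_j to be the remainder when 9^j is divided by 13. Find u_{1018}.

9

Listing terms: u_0 = 1; u_1 = 9; u_2 = 3; u_3 = 1.
The sequence repeats with period 3.
(1018 - 0) mod 3 = 1, so u_{1018} = u_1 = 9.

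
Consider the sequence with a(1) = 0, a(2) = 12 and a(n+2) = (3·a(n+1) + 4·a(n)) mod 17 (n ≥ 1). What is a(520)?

We have a(1) = 0; a(2) = 12; a(3) = 2; a(4) = 3; a(5) = 0; a(6) = 12.
Since (a(5), a(6)) = (a(1), a(2)) = (0, 12) (two consecutive terms determine the rest), the sequence is periodic with period 4.
(520 - 1) mod 4 = 3, so a(520) = a(4) = 3.

3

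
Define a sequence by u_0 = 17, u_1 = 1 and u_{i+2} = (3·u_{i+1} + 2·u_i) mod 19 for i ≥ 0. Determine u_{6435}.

Listing terms: u_0 = 17, u_1 = 1, u_2 = 18, u_3 = 18, u_4 = 14, u_5 = 2, u_6 = 15, u_7 = 11, u_8 = 6, u_9 = 2, u_{10} = 18, u_{11} = 1, u_{12} = 1, u_{13} = 5, u_{14} = 17, u_{15} = 4, u_{16} = 8, u_{17} = 13, u_{18} = 17, u_{19} = 1.
The sequence repeats with period 18.
So u_{6435} = u_{0 + ((6435-0) mod 18)} = u_9 = 2.

2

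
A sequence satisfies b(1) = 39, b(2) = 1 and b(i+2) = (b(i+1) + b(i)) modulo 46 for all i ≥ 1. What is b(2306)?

We have b(1) = 39, b(2) = 1, b(3) = 40, b(4) = 41, b(5) = 35, b(6) = 30, b(7) = 19, b(8) = 3, b(9) = 22, b(10) = 25, b(11) = 1, b(12) = 26, b(13) = 27, b(14) = 7, b(15) = 34, b(16) = 41, b(17) = 29, b(18) = 24, b(19) = 7, b(20) = 31, b(21) = 38, b(22) = 23, b(23) = 15, b(24) = 38, b(25) = 7, b(26) = 45, b(27) = 6, b(28) = 5, b(29) = 11, b(30) = 16, b(31) = 27, b(32) = 43, b(33) = 24, b(34) = 21, b(35) = 45, b(36) = 20, b(37) = 19, b(38) = 39, b(39) = 12, b(40) = 5, b(41) = 17, b(42) = 22, b(43) = 39, b(44) = 15, b(45) = 8, b(46) = 23, b(47) = 31, b(48) = 8, b(49) = 39, b(50) = 1.
Since (b(49), b(50)) = (b(1), b(2)) = (39, 1) (two consecutive terms determine the rest), the sequence is periodic with period 48.
So b(2306) = b(1 + ((2306-1) mod 48)) = b(2) = 1.

1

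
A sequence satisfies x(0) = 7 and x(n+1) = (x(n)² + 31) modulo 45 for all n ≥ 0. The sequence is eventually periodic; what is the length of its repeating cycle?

3

We have x(0) = 7; x(1) = 35; x(2) = 41; x(3) = 2; x(4) = 35.
Since x(4) = x(1) = 35, the sequence is eventually periodic: after a pre-period of length 1 it cycles with period 3.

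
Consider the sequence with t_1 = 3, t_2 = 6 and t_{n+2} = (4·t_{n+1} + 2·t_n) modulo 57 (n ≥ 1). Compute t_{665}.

36

Listing terms: t_1 = 3; t_2 = 6; t_3 = 30; t_4 = 18; t_5 = 18; t_6 = 51; t_7 = 12; t_8 = 36; t_9 = 54; t_{10} = 3; t_{11} = 6.
The sequence repeats with period 9.
(665 - 1) mod 9 = 7, so t_{665} = t_8 = 36.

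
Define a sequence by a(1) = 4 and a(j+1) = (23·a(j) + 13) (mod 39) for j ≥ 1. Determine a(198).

We have a(1) = 4, a(2) = 27, a(3) = 10, a(4) = 9, a(5) = 25, a(6) = 3, a(7) = 4.
Since a(7) = a(1) = 4, the sequence is periodic with period 6.
So a(198) = a(1 + ((198-1) mod 6)) = a(6) = 3.

3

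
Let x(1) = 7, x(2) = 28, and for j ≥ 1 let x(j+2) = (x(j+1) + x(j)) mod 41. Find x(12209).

23

Listing terms: x(1) = 7; x(2) = 28; x(3) = 35; x(4) = 22; x(5) = 16; x(6) = 38; x(7) = 13; x(8) = 10; x(9) = 23; x(10) = 33; x(11) = 15; x(12) = 7; x(13) = 22; x(14) = 29; x(15) = 10; x(16) = 39; x(17) = 8; x(18) = 6; x(19) = 14; x(20) = 20; x(21) = 34; x(22) = 13; x(23) = 6; x(24) = 19; x(25) = 25; x(26) = 3; x(27) = 28; x(28) = 31; x(29) = 18; x(30) = 8; x(31) = 26; x(32) = 34; x(33) = 19; x(34) = 12; x(35) = 31; x(36) = 2; x(37) = 33; x(38) = 35; x(39) = 27; x(40) = 21; x(41) = 7; x(42) = 28.
Since (x(41), x(42)) = (x(1), x(2)) = (7, 28) (two consecutive terms determine the rest), the sequence is periodic with period 40.
So x(12209) = x(1 + ((12209-1) mod 40)) = x(9) = 23.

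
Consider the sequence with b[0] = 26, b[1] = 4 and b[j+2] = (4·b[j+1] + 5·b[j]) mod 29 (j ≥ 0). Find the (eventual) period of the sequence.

Computing terms: b[0] = 26,  b[1] = 4,  b[2] = 1,  b[3] = 24,  b[4] = 14,  b[5] = 2,  b[6] = 20,  b[7] = 3,  b[8] = 25,  b[9] = 28,  b[10] = 5,  b[11] = 15,  b[12] = 27,  b[13] = 9,  b[14] = 26,  b[15] = 4.
Since (b[14], b[15]) = (b[0], b[1]) = (26, 4) (two consecutive terms determine the rest), the sequence is periodic with period 14.

14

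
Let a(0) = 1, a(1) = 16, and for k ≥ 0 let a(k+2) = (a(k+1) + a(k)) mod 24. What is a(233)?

a(0) = 1; a(1) = 16; a(2) = 17; a(3) = 9; a(4) = 2; a(5) = 11; a(6) = 13; a(7) = 0; a(8) = 13; a(9) = 13; a(10) = 2; a(11) = 15; a(12) = 17; a(13) = 8; a(14) = 1; a(15) = 9; a(16) = 10; a(17) = 19; a(18) = 5; a(19) = 0; a(20) = 5; a(21) = 5; a(22) = 10; a(23) = 15; a(24) = 1; a(25) = 16.
Since (a(24), a(25)) = (a(0), a(1)) = (1, 16) (two consecutive terms determine the rest), the sequence is periodic with period 24.
(233 - 0) mod 24 = 17, so a(233) = a(17) = 19.

19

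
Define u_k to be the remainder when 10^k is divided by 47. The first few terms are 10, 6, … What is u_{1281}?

23

Listing terms: u_1 = 10,  u_2 = 6,  u_3 = 13,  u_4 = 36,  u_5 = 31,  u_6 = 28,  u_7 = 45,  u_8 = 27,  u_9 = 35,  u_{10} = 21,  u_{11} = 22,  u_{12} = 32,  u_{13} = 38,  u_{14} = 4,  u_{15} = 40,  u_{16} = 24,  u_{17} = 5,  u_{18} = 3,  u_{19} = 30,  u_{20} = 18,  u_{21} = 39,  u_{22} = 14,  u_{23} = 46,  u_{24} = 37,  u_{25} = 41,  u_{26} = 34,  u_{27} = 11,  u_{28} = 16,  u_{29} = 19,  u_{30} = 2,  u_{31} = 20,  u_{32} = 12,  u_{33} = 26,  u_{34} = 25,  u_{35} = 15,  u_{36} = 9,  u_{37} = 43,  u_{38} = 7,  u_{39} = 23,  u_{40} = 42,  u_{41} = 44,  u_{42} = 17,  u_{43} = 29,  u_{44} = 8,  u_{45} = 33,  u_{46} = 1,  u_{47} = 10.
Since u_{47} = u_1 = 10, the sequence is periodic with period 46.
(1281 - 1) mod 46 = 38, so u_{1281} = u_{39} = 23.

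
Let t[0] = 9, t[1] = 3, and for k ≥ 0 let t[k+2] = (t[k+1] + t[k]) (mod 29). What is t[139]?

Computing terms: t[0] = 9, t[1] = 3, t[2] = 12, t[3] = 15, t[4] = 27, t[5] = 13, t[6] = 11, t[7] = 24, t[8] = 6, t[9] = 1, t[10] = 7, t[11] = 8, t[12] = 15, t[13] = 23, t[14] = 9, t[15] = 3.
The sequence repeats with period 14.
(139 - 0) mod 14 = 13, so t[139] = t[13] = 23.

23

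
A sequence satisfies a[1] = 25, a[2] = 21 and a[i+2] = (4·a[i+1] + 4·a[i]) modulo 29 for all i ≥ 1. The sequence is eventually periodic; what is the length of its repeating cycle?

35

Computing terms: a[1] = 25, a[2] = 21, a[3] = 10, a[4] = 8, a[5] = 14, a[6] = 1, a[7] = 2, a[8] = 12, a[9] = 27, a[10] = 11, a[11] = 7, a[12] = 14, a[13] = 26, a[14] = 15, a[15] = 19, a[16] = 20, a[17] = 11, a[18] = 8, a[19] = 18, a[20] = 17, a[21] = 24, a[22] = 19, a[23] = 27, a[24] = 10, a[25] = 3, a[26] = 23, a[27] = 17, a[28] = 15, a[29] = 12, a[30] = 21, a[31] = 16, a[32] = 3, a[33] = 18, a[34] = 26, a[35] = 2, a[36] = 25, a[37] = 21.
Since (a[36], a[37]) = (a[1], a[2]) = (25, 21) (two consecutive terms determine the rest), the sequence is periodic with period 35.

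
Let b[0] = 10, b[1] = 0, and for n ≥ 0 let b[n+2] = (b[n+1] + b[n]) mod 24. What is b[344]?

10

b[0] = 10, b[1] = 0, b[2] = 10, b[3] = 10, b[4] = 20, b[5] = 6, b[6] = 2, b[7] = 8, b[8] = 10, b[9] = 18, b[10] = 4, b[11] = 22, b[12] = 2, b[13] = 0, b[14] = 2, b[15] = 2, b[16] = 4, b[17] = 6, b[18] = 10, b[19] = 16, b[20] = 2, b[21] = 18, b[22] = 20, b[23] = 14, b[24] = 10, b[25] = 0.
Since (b[24], b[25]) = (b[0], b[1]) = (10, 0) (two consecutive terms determine the rest), the sequence is periodic with period 24.
So b[344] = b[0 + ((344-0) mod 24)] = b[8] = 10.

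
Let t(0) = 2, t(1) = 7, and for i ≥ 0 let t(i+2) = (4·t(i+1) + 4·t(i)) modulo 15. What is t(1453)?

Computing terms: t(0) = 2; t(1) = 7; t(2) = 6; t(3) = 7; t(4) = 7; t(5) = 11; t(6) = 12; t(7) = 2; t(8) = 11; t(9) = 7; t(10) = 12; t(11) = 1; t(12) = 7; t(13) = 2; t(14) = 6; t(15) = 2; t(16) = 2; t(17) = 1; t(18) = 12; t(19) = 7; t(20) = 1; t(21) = 2; t(22) = 12; t(23) = 11; t(24) = 2; t(25) = 7.
The sequence repeats with period 24.
So t(1453) = t(0 + ((1453-0) mod 24)) = t(13) = 2.

2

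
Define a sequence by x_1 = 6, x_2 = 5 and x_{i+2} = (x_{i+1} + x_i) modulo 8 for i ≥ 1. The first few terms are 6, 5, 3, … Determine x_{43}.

6

We have x_1 = 6; x_2 = 5; x_3 = 3; x_4 = 0; x_5 = 3; x_6 = 3; x_7 = 6; x_8 = 1; x_9 = 7; x_{10} = 0; x_{11} = 7; x_{12} = 7; x_{13} = 6; x_{14} = 5.
Since (x_{13}, x_{14}) = (x_1, x_2) = (6, 5) (two consecutive terms determine the rest), the sequence is periodic with period 12.
So x_{43} = x_{1 + ((43-1) mod 12)} = x_7 = 6.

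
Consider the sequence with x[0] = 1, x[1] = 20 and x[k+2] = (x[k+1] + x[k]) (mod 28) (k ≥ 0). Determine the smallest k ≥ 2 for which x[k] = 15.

Listing terms: x[0] = 1,  x[1] = 20,  x[2] = 21,  x[3] = 13,  x[4] = 6,  x[5] = 19,  x[6] = 25,  x[7] = 16,  x[8] = 13,  x[9] = 1,  x[10] = 14,  x[11] = 15,  x[12] = 1,  x[13] = 16,  x[14] = 17,  x[15] = 5,  x[16] = 22,  x[17] = 27,  x[18] = 21,  x[19] = 20,  x[20] = 13,  x[21] = 5,  x[22] = 18,  x[23] = 23,  x[24] = 13,  x[25] = 8,  x[26] = 21,  x[27] = 1,  x[28] = 22,  x[29] = 23,  x[30] = 17,  x[31] = 12,  x[32] = 1,  x[33] = 13,  x[34] = 14,  x[35] = 27,  x[36] = 13,  x[37] = 12,  x[38] = 25,  x[39] = 9,  x[40] = 6,  x[41] = 15,  x[42] = 21,  x[43] = 8,  x[44] = 1,  x[45] = 9,  x[46] = 10,  x[47] = 19,  x[48] = 1,  x[49] = 20.
Since (x[48], x[49]) = (x[0], x[1]) = (1, 20) (two consecutive terms determine the rest), the sequence is periodic with period 48.
The value 15 first appears (with k ≥ 2) at x[11].

11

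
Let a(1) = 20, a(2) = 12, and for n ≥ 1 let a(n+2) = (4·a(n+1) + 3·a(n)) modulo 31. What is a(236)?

Computing terms: a(1) = 20; a(2) = 12; a(3) = 15; a(4) = 3; a(5) = 26; a(6) = 20; a(7) = 3; a(8) = 10; a(9) = 18; a(10) = 9; a(11) = 28; a(12) = 15; a(13) = 20; a(14) = 1; a(15) = 2; a(16) = 11; a(17) = 19; a(18) = 16; a(19) = 28; a(20) = 5; a(21) = 11; a(22) = 28; a(23) = 21; a(24) = 13; a(25) = 22; a(26) = 3; a(27) = 16; a(28) = 11; a(29) = 30; a(30) = 29; a(31) = 20; a(32) = 12.
The sequence repeats with period 30.
(236 - 1) mod 30 = 25, so a(236) = a(26) = 3.

3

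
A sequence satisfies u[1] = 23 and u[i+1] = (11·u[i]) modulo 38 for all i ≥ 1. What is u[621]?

Listing terms: u[1] = 23, u[2] = 25, u[3] = 9, u[4] = 23.
The sequence repeats with period 3.
(621 - 1) mod 3 = 2, so u[621] = u[3] = 9.

9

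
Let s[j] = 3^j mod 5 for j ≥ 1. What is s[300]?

1

Listing terms: s[1] = 3,  s[2] = 4,  s[3] = 2,  s[4] = 1,  s[5] = 3.
Since s[5] = s[1] = 3, the sequence is periodic with period 4.
(300 - 1) mod 4 = 3, so s[300] = s[4] = 1.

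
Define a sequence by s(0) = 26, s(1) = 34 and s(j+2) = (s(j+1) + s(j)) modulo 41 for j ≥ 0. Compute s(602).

19

Computing terms: s(0) = 26; s(1) = 34; s(2) = 19; s(3) = 12; s(4) = 31; s(5) = 2; s(6) = 33; s(7) = 35; s(8) = 27; s(9) = 21; s(10) = 7; s(11) = 28; s(12) = 35; s(13) = 22; s(14) = 16; s(15) = 38; s(16) = 13; s(17) = 10; s(18) = 23; s(19) = 33; s(20) = 15; s(21) = 7; s(22) = 22; s(23) = 29; s(24) = 10; s(25) = 39; s(26) = 8; s(27) = 6; s(28) = 14; s(29) = 20; s(30) = 34; s(31) = 13; s(32) = 6; s(33) = 19; s(34) = 25; s(35) = 3; s(36) = 28; s(37) = 31; s(38) = 18; s(39) = 8; s(40) = 26; s(41) = 34.
Since (s(40), s(41)) = (s(0), s(1)) = (26, 34) (two consecutive terms determine the rest), the sequence is periodic with period 40.
So s(602) = s(0 + ((602-0) mod 40)) = s(2) = 19.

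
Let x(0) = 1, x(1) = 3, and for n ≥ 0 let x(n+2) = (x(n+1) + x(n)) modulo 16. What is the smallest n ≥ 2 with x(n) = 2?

Listing terms: x(0) = 1; x(1) = 3; x(2) = 4; x(3) = 7; x(4) = 11; x(5) = 2; x(6) = 13; x(7) = 15; x(8) = 12; x(9) = 11; x(10) = 7; x(11) = 2; x(12) = 9; x(13) = 11; x(14) = 4; x(15) = 15; x(16) = 3; x(17) = 2; x(18) = 5; x(19) = 7; x(20) = 12; x(21) = 3; x(22) = 15; x(23) = 2; x(24) = 1; x(25) = 3.
Since (x(24), x(25)) = (x(0), x(1)) = (1, 3) (two consecutive terms determine the rest), the sequence is periodic with period 24.
The value 2 first appears (with n ≥ 2) at x(5).

5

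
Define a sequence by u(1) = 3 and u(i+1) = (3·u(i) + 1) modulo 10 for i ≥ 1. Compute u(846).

0

We have u(1) = 3,  u(2) = 0,  u(3) = 1,  u(4) = 4,  u(5) = 3.
Since u(5) = u(1) = 3, the sequence is periodic with period 4.
So u(846) = u(1 + ((846-1) mod 4)) = u(2) = 0.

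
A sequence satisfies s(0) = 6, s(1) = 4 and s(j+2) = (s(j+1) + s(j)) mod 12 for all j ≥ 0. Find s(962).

s(0) = 6, s(1) = 4, s(2) = 10, s(3) = 2, s(4) = 0, s(5) = 2, s(6) = 2, s(7) = 4, s(8) = 6, s(9) = 10, s(10) = 4, s(11) = 2, s(12) = 6, s(13) = 8, s(14) = 2, s(15) = 10, s(16) = 0, s(17) = 10, s(18) = 10, s(19) = 8, s(20) = 6, s(21) = 2, s(22) = 8, s(23) = 10, s(24) = 6, s(25) = 4.
The sequence repeats with period 24.
So s(962) = s(0 + ((962-0) mod 24)) = s(2) = 10.

10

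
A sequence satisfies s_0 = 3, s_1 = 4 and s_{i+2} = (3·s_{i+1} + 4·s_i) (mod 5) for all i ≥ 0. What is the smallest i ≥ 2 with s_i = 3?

Listing terms: s_0 = 3, s_1 = 4, s_2 = 4, s_3 = 3, s_4 = 0, s_5 = 2, s_6 = 1, s_7 = 1, s_8 = 2, s_9 = 0, s_{10} = 3, s_{11} = 4.
Since (s_{10}, s_{11}) = (s_0, s_1) = (3, 4) (two consecutive terms determine the rest), the sequence is periodic with period 10.
The value 3 first appears (with i ≥ 2) at s_3.

3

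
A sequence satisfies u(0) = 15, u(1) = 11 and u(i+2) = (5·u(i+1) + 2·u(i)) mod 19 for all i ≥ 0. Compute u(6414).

Computing terms: u(0) = 15,  u(1) = 11,  u(2) = 9,  u(3) = 10,  u(4) = 11,  u(5) = 18,  u(6) = 17,  u(7) = 7,  u(8) = 12,  u(9) = 17,  u(10) = 14,  u(11) = 9,  u(12) = 16,  u(13) = 3,  u(14) = 9,  u(15) = 13,  u(16) = 7,  u(17) = 4,  u(18) = 15,  u(19) = 7,  u(20) = 8,  u(21) = 16,  u(22) = 1,  u(23) = 18,  u(24) = 16,  u(25) = 2,  u(26) = 4,  u(27) = 5,  u(28) = 14,  u(29) = 4,  u(30) = 10,  u(31) = 1,  u(32) = 6,  u(33) = 13,  u(34) = 1,  u(35) = 12,  u(36) = 5,  u(37) = 11,  u(38) = 8,  u(39) = 5,  u(40) = 3,  u(41) = 6,  u(42) = 17,  u(43) = 2,  u(44) = 6,  u(45) = 15,  u(46) = 11.
Since (u(45), u(46)) = (u(0), u(1)) = (15, 11) (two consecutive terms determine the rest), the sequence is periodic with period 45.
So u(6414) = u(0 + ((6414-0) mod 45)) = u(24) = 16.

16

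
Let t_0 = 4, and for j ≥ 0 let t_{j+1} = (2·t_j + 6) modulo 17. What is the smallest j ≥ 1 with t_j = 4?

t_0 = 4; t_1 = 14; t_2 = 0; t_3 = 6; t_4 = 1; t_5 = 8; t_6 = 5; t_7 = 16; t_8 = 4.
The sequence repeats with period 8.
The value 4 next appears (with j ≥ 1) at t_8.

8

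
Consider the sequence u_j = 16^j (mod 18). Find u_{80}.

4

We have u_0 = 1,  u_1 = 16,  u_2 = 4,  u_3 = 10,  u_4 = 16.
Since u_4 = u_1 = 16, the sequence is eventually periodic: after a pre-period of length 1 it cycles with period 3.
For j ≥ 1, u_j depends only on (j - 1) mod 3. (80 - 1) mod 3 = 1, so u_{80} = u_2 = 4.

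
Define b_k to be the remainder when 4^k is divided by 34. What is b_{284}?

18

Listing terms: b_0 = 1; b_1 = 4; b_2 = 16; b_3 = 30; b_4 = 18; b_5 = 4.
Since b_5 = b_1 = 4, the sequence is eventually periodic: after a pre-period of length 1 it cycles with period 4.
For k ≥ 1, b_k depends only on (k - 1) mod 4. (284 - 1) mod 4 = 3, so b_{284} = b_4 = 18.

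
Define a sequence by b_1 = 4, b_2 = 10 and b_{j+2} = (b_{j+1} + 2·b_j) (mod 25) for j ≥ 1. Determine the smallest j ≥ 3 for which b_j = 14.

b_1 = 4; b_2 = 10; b_3 = 18; b_4 = 13; b_5 = 24; b_6 = 0; b_7 = 23; b_8 = 23; b_9 = 19; b_{10} = 15; b_{11} = 3; b_{12} = 8; b_{13} = 14; b_{14} = 5; b_{15} = 8; b_{16} = 18; b_{17} = 9; b_{18} = 20; b_{19} = 13; b_{20} = 3; b_{21} = 4; b_{22} = 10.
The sequence repeats with period 20.
The value 14 first appears (with j ≥ 3) at b_{13}.

13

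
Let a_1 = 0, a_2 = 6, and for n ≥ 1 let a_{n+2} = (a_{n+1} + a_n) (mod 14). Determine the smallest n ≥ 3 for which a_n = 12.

4

We have a_1 = 0; a_2 = 6; a_3 = 6; a_4 = 12; a_5 = 4; a_6 = 2; a_7 = 6; a_8 = 8; a_9 = 0; a_{10} = 8; a_{11} = 8; a_{12} = 2; a_{13} = 10; a_{14} = 12; a_{15} = 8; a_{16} = 6; a_{17} = 0; a_{18} = 6.
The sequence repeats with period 16.
The value 12 first appears (with n ≥ 3) at a_4.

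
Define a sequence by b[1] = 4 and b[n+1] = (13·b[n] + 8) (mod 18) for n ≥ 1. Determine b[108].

8

We have b[1] = 4, b[2] = 6, b[3] = 14, b[4] = 10, b[5] = 12, b[6] = 2, b[7] = 16, b[8] = 0, b[9] = 8, b[10] = 4.
Since b[10] = b[1] = 4, the sequence is periodic with period 9.
(108 - 1) mod 9 = 8, so b[108] = b[9] = 8.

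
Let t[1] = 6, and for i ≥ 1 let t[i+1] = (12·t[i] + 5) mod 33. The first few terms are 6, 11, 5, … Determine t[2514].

Listing terms: t[1] = 6; t[2] = 11; t[3] = 5; t[4] = 32; t[5] = 26; t[6] = 20; t[7] = 14; t[8] = 8; t[9] = 2; t[10] = 29; t[11] = 23; t[12] = 17; t[13] = 11.
Since t[13] = t[2] = 11, the sequence is eventually periodic: after a pre-period of length 1 it cycles with period 11.
For i ≥ 2, t[i] depends only on (i - 2) mod 11. (2514 - 2) mod 11 = 4, so t[2514] = t[6] = 20.

20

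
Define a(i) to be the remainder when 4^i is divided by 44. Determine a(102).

Computing terms: a(1) = 4, a(2) = 16, a(3) = 20, a(4) = 36, a(5) = 12, a(6) = 4.
Since a(6) = a(1) = 4, the sequence is periodic with period 5.
So a(102) = a(1 + ((102-1) mod 5)) = a(2) = 16.

16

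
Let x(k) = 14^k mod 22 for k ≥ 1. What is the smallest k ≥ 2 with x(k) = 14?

6

Listing terms: x(1) = 14,  x(2) = 20,  x(3) = 16,  x(4) = 4,  x(5) = 12,  x(6) = 14.
The sequence repeats with period 5.
The value 14 next appears (with k ≥ 2) at x(6).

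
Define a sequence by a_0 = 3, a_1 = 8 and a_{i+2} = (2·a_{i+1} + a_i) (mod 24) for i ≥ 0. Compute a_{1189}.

Listing terms: a_0 = 3,  a_1 = 8,  a_2 = 19,  a_3 = 22,  a_4 = 15,  a_5 = 4,  a_6 = 23,  a_7 = 2,  a_8 = 3,  a_9 = 8.
Since (a_8, a_9) = (a_0, a_1) = (3, 8) (two consecutive terms determine the rest), the sequence is periodic with period 8.
(1189 - 0) mod 8 = 5, so a_{1189} = a_5 = 4.

4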